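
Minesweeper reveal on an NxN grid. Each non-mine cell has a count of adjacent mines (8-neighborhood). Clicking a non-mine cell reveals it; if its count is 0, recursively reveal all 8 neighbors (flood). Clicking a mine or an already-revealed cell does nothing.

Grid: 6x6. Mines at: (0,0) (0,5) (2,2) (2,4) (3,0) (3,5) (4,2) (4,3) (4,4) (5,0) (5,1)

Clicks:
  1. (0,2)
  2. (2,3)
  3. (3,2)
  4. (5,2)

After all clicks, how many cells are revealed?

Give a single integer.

Click 1 (0,2) count=0: revealed 8 new [(0,1) (0,2) (0,3) (0,4) (1,1) (1,2) (1,3) (1,4)] -> total=8
Click 2 (2,3) count=2: revealed 1 new [(2,3)] -> total=9
Click 3 (3,2) count=3: revealed 1 new [(3,2)] -> total=10
Click 4 (5,2) count=3: revealed 1 new [(5,2)] -> total=11

Answer: 11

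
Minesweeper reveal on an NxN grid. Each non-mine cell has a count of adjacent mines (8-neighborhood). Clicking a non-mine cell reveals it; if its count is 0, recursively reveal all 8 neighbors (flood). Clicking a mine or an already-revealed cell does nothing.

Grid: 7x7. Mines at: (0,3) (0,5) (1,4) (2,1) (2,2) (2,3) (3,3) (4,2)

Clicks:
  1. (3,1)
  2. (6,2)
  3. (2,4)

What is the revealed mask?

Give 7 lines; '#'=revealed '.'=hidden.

Answer: .......
.....##
....###
##..###
##.####
#######
#######

Derivation:
Click 1 (3,1) count=3: revealed 1 new [(3,1)] -> total=1
Click 2 (6,2) count=0: revealed 29 new [(1,5) (1,6) (2,4) (2,5) (2,6) (3,0) (3,4) (3,5) (3,6) (4,0) (4,1) (4,3) (4,4) (4,5) (4,6) (5,0) (5,1) (5,2) (5,3) (5,4) (5,5) (5,6) (6,0) (6,1) (6,2) (6,3) (6,4) (6,5) (6,6)] -> total=30
Click 3 (2,4) count=3: revealed 0 new [(none)] -> total=30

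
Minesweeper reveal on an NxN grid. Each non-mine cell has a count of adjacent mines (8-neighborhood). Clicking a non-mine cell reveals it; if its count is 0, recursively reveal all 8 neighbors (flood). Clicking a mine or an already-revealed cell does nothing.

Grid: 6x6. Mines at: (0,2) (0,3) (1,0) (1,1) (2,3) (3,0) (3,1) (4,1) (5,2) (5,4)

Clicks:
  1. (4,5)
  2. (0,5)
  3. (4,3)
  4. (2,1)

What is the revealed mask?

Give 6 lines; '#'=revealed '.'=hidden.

Answer: ....##
....##
.#..##
....##
...###
......

Derivation:
Click 1 (4,5) count=1: revealed 1 new [(4,5)] -> total=1
Click 2 (0,5) count=0: revealed 9 new [(0,4) (0,5) (1,4) (1,5) (2,4) (2,5) (3,4) (3,5) (4,4)] -> total=10
Click 3 (4,3) count=2: revealed 1 new [(4,3)] -> total=11
Click 4 (2,1) count=4: revealed 1 new [(2,1)] -> total=12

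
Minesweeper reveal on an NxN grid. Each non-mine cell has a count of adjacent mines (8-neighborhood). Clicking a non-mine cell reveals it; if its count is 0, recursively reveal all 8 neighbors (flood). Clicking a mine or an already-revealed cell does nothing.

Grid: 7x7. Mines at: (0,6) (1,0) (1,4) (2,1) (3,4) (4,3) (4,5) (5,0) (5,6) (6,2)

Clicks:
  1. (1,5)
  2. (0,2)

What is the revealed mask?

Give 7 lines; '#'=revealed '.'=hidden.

Answer: .###...
.###.#.
.......
.......
.......
.......
.......

Derivation:
Click 1 (1,5) count=2: revealed 1 new [(1,5)] -> total=1
Click 2 (0,2) count=0: revealed 6 new [(0,1) (0,2) (0,3) (1,1) (1,2) (1,3)] -> total=7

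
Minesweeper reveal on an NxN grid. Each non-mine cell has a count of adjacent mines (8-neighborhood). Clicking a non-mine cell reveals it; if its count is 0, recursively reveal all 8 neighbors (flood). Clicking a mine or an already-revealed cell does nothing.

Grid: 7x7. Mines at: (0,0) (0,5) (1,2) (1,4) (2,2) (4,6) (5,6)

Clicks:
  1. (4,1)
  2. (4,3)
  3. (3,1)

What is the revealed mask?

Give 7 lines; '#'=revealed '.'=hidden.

Click 1 (4,1) count=0: revealed 31 new [(1,0) (1,1) (2,0) (2,1) (2,3) (2,4) (2,5) (3,0) (3,1) (3,2) (3,3) (3,4) (3,5) (4,0) (4,1) (4,2) (4,3) (4,4) (4,5) (5,0) (5,1) (5,2) (5,3) (5,4) (5,5) (6,0) (6,1) (6,2) (6,3) (6,4) (6,5)] -> total=31
Click 2 (4,3) count=0: revealed 0 new [(none)] -> total=31
Click 3 (3,1) count=1: revealed 0 new [(none)] -> total=31

Answer: .......
##.....
##.###.
######.
######.
######.
######.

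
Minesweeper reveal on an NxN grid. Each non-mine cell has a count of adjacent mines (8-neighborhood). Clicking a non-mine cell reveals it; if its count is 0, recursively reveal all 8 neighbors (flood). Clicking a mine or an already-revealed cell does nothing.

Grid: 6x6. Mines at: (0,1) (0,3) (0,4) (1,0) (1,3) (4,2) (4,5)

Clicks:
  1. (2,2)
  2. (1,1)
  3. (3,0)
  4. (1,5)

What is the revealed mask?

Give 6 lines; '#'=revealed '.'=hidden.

Answer: ......
.#...#
###...
##....
##....
##....

Derivation:
Click 1 (2,2) count=1: revealed 1 new [(2,2)] -> total=1
Click 2 (1,1) count=2: revealed 1 new [(1,1)] -> total=2
Click 3 (3,0) count=0: revealed 8 new [(2,0) (2,1) (3,0) (3,1) (4,0) (4,1) (5,0) (5,1)] -> total=10
Click 4 (1,5) count=1: revealed 1 new [(1,5)] -> total=11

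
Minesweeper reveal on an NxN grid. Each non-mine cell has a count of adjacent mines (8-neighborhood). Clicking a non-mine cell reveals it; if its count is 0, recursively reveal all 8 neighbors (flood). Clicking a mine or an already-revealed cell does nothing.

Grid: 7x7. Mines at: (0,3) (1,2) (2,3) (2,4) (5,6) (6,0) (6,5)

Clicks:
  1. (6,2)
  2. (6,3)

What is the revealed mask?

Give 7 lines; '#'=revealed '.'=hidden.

Click 1 (6,2) count=0: revealed 29 new [(0,0) (0,1) (1,0) (1,1) (2,0) (2,1) (2,2) (3,0) (3,1) (3,2) (3,3) (3,4) (3,5) (4,0) (4,1) (4,2) (4,3) (4,4) (4,5) (5,0) (5,1) (5,2) (5,3) (5,4) (5,5) (6,1) (6,2) (6,3) (6,4)] -> total=29
Click 2 (6,3) count=0: revealed 0 new [(none)] -> total=29

Answer: ##.....
##.....
###....
######.
######.
######.
.####..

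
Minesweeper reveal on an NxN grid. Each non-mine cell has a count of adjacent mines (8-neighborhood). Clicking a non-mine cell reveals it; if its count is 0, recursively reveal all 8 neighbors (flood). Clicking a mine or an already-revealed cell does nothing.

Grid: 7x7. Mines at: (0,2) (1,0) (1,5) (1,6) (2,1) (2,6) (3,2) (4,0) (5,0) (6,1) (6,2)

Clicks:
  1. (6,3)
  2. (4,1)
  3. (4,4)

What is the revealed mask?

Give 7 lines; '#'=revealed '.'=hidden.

Click 1 (6,3) count=1: revealed 1 new [(6,3)] -> total=1
Click 2 (4,1) count=3: revealed 1 new [(4,1)] -> total=2
Click 3 (4,4) count=0: revealed 18 new [(2,3) (2,4) (2,5) (3,3) (3,4) (3,5) (3,6) (4,3) (4,4) (4,5) (4,6) (5,3) (5,4) (5,5) (5,6) (6,4) (6,5) (6,6)] -> total=20

Answer: .......
.......
...###.
...####
.#.####
...####
...####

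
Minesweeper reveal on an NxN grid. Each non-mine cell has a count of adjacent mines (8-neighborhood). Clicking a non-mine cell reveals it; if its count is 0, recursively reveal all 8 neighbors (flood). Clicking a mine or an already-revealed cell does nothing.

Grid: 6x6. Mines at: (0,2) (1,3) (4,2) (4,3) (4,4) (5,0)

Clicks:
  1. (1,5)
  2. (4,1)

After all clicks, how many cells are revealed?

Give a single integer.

Click 1 (1,5) count=0: revealed 8 new [(0,4) (0,5) (1,4) (1,5) (2,4) (2,5) (3,4) (3,5)] -> total=8
Click 2 (4,1) count=2: revealed 1 new [(4,1)] -> total=9

Answer: 9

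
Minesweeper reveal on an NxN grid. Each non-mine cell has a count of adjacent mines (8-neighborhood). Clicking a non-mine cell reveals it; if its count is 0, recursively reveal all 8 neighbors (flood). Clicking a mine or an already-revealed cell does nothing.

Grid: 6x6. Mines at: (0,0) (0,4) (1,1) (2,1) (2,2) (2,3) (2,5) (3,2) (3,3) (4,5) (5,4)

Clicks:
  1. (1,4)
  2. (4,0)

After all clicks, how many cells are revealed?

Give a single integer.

Click 1 (1,4) count=3: revealed 1 new [(1,4)] -> total=1
Click 2 (4,0) count=0: revealed 10 new [(3,0) (3,1) (4,0) (4,1) (4,2) (4,3) (5,0) (5,1) (5,2) (5,3)] -> total=11

Answer: 11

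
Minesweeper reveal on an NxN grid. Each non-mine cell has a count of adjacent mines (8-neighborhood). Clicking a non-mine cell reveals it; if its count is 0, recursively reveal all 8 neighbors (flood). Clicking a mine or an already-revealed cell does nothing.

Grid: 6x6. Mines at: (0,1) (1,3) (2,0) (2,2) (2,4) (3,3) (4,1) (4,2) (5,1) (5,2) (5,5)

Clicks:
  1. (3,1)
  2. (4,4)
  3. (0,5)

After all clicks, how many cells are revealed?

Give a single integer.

Click 1 (3,1) count=4: revealed 1 new [(3,1)] -> total=1
Click 2 (4,4) count=2: revealed 1 new [(4,4)] -> total=2
Click 3 (0,5) count=0: revealed 4 new [(0,4) (0,5) (1,4) (1,5)] -> total=6

Answer: 6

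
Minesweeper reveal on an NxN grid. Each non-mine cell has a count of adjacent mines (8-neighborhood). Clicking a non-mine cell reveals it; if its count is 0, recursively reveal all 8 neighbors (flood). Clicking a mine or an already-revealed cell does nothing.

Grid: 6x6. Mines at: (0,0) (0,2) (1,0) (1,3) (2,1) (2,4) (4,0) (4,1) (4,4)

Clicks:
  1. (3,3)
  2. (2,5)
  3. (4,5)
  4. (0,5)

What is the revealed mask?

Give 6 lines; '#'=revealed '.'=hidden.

Click 1 (3,3) count=2: revealed 1 new [(3,3)] -> total=1
Click 2 (2,5) count=1: revealed 1 new [(2,5)] -> total=2
Click 3 (4,5) count=1: revealed 1 new [(4,5)] -> total=3
Click 4 (0,5) count=0: revealed 4 new [(0,4) (0,5) (1,4) (1,5)] -> total=7

Answer: ....##
....##
.....#
...#..
.....#
......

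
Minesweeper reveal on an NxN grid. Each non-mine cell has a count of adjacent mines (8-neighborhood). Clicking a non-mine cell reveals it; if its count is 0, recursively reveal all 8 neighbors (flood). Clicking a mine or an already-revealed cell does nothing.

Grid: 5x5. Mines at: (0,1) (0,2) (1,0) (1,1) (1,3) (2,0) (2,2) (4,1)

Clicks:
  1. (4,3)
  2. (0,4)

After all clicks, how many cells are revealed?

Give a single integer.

Answer: 9

Derivation:
Click 1 (4,3) count=0: revealed 8 new [(2,3) (2,4) (3,2) (3,3) (3,4) (4,2) (4,3) (4,4)] -> total=8
Click 2 (0,4) count=1: revealed 1 new [(0,4)] -> total=9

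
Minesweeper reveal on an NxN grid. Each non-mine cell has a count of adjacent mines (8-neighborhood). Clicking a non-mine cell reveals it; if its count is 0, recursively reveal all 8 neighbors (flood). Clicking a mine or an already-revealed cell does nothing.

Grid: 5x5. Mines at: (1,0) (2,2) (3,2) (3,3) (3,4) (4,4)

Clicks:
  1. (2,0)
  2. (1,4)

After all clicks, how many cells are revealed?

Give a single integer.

Answer: 11

Derivation:
Click 1 (2,0) count=1: revealed 1 new [(2,0)] -> total=1
Click 2 (1,4) count=0: revealed 10 new [(0,1) (0,2) (0,3) (0,4) (1,1) (1,2) (1,3) (1,4) (2,3) (2,4)] -> total=11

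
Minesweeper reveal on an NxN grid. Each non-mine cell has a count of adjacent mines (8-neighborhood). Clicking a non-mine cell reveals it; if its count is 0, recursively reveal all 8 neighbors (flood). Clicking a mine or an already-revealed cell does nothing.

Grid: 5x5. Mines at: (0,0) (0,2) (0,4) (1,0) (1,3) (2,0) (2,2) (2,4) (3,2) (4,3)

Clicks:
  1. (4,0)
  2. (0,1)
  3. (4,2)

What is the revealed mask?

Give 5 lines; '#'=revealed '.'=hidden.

Answer: .#...
.....
.....
##...
###..

Derivation:
Click 1 (4,0) count=0: revealed 4 new [(3,0) (3,1) (4,0) (4,1)] -> total=4
Click 2 (0,1) count=3: revealed 1 new [(0,1)] -> total=5
Click 3 (4,2) count=2: revealed 1 new [(4,2)] -> total=6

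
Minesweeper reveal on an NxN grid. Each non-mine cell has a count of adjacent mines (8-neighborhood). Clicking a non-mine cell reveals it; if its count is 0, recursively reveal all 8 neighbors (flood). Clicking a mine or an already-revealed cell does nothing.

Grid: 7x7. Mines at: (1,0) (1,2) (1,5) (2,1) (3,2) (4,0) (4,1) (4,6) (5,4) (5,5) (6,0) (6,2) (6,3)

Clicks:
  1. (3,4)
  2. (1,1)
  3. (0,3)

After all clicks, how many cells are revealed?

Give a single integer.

Answer: 11

Derivation:
Click 1 (3,4) count=0: revealed 9 new [(2,3) (2,4) (2,5) (3,3) (3,4) (3,5) (4,3) (4,4) (4,5)] -> total=9
Click 2 (1,1) count=3: revealed 1 new [(1,1)] -> total=10
Click 3 (0,3) count=1: revealed 1 new [(0,3)] -> total=11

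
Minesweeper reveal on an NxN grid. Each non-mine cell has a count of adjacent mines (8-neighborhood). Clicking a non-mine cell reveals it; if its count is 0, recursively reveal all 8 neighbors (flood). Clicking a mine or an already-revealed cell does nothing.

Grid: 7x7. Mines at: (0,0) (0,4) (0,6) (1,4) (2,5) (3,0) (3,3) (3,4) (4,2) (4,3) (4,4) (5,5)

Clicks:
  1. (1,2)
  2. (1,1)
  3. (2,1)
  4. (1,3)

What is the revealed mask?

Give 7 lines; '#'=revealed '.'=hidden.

Click 1 (1,2) count=0: revealed 9 new [(0,1) (0,2) (0,3) (1,1) (1,2) (1,3) (2,1) (2,2) (2,3)] -> total=9
Click 2 (1,1) count=1: revealed 0 new [(none)] -> total=9
Click 3 (2,1) count=1: revealed 0 new [(none)] -> total=9
Click 4 (1,3) count=2: revealed 0 new [(none)] -> total=9

Answer: .###...
.###...
.###...
.......
.......
.......
.......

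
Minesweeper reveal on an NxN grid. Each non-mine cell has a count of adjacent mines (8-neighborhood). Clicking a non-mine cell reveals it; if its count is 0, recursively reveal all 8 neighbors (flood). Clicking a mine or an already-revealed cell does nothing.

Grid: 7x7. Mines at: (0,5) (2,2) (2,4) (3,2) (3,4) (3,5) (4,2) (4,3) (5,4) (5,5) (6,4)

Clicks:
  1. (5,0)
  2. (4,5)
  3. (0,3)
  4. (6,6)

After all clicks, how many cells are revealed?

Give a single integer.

Answer: 26

Derivation:
Click 1 (5,0) count=0: revealed 24 new [(0,0) (0,1) (0,2) (0,3) (0,4) (1,0) (1,1) (1,2) (1,3) (1,4) (2,0) (2,1) (3,0) (3,1) (4,0) (4,1) (5,0) (5,1) (5,2) (5,3) (6,0) (6,1) (6,2) (6,3)] -> total=24
Click 2 (4,5) count=4: revealed 1 new [(4,5)] -> total=25
Click 3 (0,3) count=0: revealed 0 new [(none)] -> total=25
Click 4 (6,6) count=1: revealed 1 new [(6,6)] -> total=26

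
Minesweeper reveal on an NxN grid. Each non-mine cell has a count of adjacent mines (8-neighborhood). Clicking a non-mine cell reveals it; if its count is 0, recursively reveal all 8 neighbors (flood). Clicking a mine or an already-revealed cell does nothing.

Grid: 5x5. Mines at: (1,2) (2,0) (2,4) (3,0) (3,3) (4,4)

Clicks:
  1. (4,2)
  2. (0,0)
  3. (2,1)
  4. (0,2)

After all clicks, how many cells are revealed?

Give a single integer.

Click 1 (4,2) count=1: revealed 1 new [(4,2)] -> total=1
Click 2 (0,0) count=0: revealed 4 new [(0,0) (0,1) (1,0) (1,1)] -> total=5
Click 3 (2,1) count=3: revealed 1 new [(2,1)] -> total=6
Click 4 (0,2) count=1: revealed 1 new [(0,2)] -> total=7

Answer: 7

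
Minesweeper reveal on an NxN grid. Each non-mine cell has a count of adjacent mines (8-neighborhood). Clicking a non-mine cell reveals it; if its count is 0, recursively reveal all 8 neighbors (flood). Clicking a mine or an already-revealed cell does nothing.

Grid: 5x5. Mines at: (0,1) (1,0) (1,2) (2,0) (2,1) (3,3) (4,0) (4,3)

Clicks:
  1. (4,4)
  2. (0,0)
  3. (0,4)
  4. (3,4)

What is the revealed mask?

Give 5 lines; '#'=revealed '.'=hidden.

Click 1 (4,4) count=2: revealed 1 new [(4,4)] -> total=1
Click 2 (0,0) count=2: revealed 1 new [(0,0)] -> total=2
Click 3 (0,4) count=0: revealed 6 new [(0,3) (0,4) (1,3) (1,4) (2,3) (2,4)] -> total=8
Click 4 (3,4) count=2: revealed 1 new [(3,4)] -> total=9

Answer: #..##
...##
...##
....#
....#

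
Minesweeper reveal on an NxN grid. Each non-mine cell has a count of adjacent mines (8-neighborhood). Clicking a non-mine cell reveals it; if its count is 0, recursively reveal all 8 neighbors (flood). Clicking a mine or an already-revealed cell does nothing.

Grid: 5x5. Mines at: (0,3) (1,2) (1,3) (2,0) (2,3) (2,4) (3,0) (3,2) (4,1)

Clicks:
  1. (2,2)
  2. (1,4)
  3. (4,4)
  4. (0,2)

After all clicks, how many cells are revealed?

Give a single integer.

Answer: 7

Derivation:
Click 1 (2,2) count=4: revealed 1 new [(2,2)] -> total=1
Click 2 (1,4) count=4: revealed 1 new [(1,4)] -> total=2
Click 3 (4,4) count=0: revealed 4 new [(3,3) (3,4) (4,3) (4,4)] -> total=6
Click 4 (0,2) count=3: revealed 1 new [(0,2)] -> total=7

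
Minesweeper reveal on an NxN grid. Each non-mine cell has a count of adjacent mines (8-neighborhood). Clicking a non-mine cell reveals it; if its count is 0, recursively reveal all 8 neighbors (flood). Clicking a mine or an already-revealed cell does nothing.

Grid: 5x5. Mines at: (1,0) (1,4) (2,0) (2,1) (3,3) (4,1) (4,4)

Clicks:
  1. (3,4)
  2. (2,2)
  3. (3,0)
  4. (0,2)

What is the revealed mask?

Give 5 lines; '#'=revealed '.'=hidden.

Answer: .###.
.###.
..#..
#...#
.....

Derivation:
Click 1 (3,4) count=2: revealed 1 new [(3,4)] -> total=1
Click 2 (2,2) count=2: revealed 1 new [(2,2)] -> total=2
Click 3 (3,0) count=3: revealed 1 new [(3,0)] -> total=3
Click 4 (0,2) count=0: revealed 6 new [(0,1) (0,2) (0,3) (1,1) (1,2) (1,3)] -> total=9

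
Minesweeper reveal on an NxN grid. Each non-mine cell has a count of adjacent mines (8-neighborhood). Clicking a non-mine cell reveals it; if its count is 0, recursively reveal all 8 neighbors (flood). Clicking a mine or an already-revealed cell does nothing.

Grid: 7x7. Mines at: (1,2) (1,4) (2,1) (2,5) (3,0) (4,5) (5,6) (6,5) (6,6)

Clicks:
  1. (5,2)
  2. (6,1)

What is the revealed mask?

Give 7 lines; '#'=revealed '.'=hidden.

Click 1 (5,2) count=0: revealed 22 new [(2,2) (2,3) (2,4) (3,1) (3,2) (3,3) (3,4) (4,0) (4,1) (4,2) (4,3) (4,4) (5,0) (5,1) (5,2) (5,3) (5,4) (6,0) (6,1) (6,2) (6,3) (6,4)] -> total=22
Click 2 (6,1) count=0: revealed 0 new [(none)] -> total=22

Answer: .......
.......
..###..
.####..
#####..
#####..
#####..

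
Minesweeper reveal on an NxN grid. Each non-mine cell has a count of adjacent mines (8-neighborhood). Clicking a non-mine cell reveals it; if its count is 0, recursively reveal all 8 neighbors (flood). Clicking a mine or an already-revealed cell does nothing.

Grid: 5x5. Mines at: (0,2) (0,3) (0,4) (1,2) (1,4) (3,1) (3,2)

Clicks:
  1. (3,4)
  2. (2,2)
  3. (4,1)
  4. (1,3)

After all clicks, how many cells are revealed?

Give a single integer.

Click 1 (3,4) count=0: revealed 6 new [(2,3) (2,4) (3,3) (3,4) (4,3) (4,4)] -> total=6
Click 2 (2,2) count=3: revealed 1 new [(2,2)] -> total=7
Click 3 (4,1) count=2: revealed 1 new [(4,1)] -> total=8
Click 4 (1,3) count=5: revealed 1 new [(1,3)] -> total=9

Answer: 9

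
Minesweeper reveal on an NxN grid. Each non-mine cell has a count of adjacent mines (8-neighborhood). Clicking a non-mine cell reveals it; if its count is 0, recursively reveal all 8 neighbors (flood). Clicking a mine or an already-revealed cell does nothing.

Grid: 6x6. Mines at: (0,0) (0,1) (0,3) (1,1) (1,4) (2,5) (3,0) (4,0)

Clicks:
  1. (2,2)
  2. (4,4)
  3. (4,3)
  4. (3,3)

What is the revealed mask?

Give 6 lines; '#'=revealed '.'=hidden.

Answer: ......
......
.####.
.#####
.#####
.#####

Derivation:
Click 1 (2,2) count=1: revealed 1 new [(2,2)] -> total=1
Click 2 (4,4) count=0: revealed 18 new [(2,1) (2,3) (2,4) (3,1) (3,2) (3,3) (3,4) (3,5) (4,1) (4,2) (4,3) (4,4) (4,5) (5,1) (5,2) (5,3) (5,4) (5,5)] -> total=19
Click 3 (4,3) count=0: revealed 0 new [(none)] -> total=19
Click 4 (3,3) count=0: revealed 0 new [(none)] -> total=19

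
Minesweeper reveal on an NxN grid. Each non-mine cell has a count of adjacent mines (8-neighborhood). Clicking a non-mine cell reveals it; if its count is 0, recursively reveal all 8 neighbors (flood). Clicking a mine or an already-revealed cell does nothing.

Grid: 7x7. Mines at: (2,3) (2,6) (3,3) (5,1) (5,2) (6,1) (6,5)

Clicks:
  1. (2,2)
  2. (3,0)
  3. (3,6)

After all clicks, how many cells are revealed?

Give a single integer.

Click 1 (2,2) count=2: revealed 1 new [(2,2)] -> total=1
Click 2 (3,0) count=0: revealed 22 new [(0,0) (0,1) (0,2) (0,3) (0,4) (0,5) (0,6) (1,0) (1,1) (1,2) (1,3) (1,4) (1,5) (1,6) (2,0) (2,1) (3,0) (3,1) (3,2) (4,0) (4,1) (4,2)] -> total=23
Click 3 (3,6) count=1: revealed 1 new [(3,6)] -> total=24

Answer: 24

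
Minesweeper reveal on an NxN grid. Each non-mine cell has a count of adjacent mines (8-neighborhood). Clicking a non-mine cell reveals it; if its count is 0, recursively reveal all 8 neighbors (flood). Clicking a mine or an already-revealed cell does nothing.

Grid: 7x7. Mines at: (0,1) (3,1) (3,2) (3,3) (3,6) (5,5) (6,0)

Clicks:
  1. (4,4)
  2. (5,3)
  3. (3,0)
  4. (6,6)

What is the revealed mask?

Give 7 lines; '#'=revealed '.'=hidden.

Click 1 (4,4) count=2: revealed 1 new [(4,4)] -> total=1
Click 2 (5,3) count=0: revealed 11 new [(4,1) (4,2) (4,3) (5,1) (5,2) (5,3) (5,4) (6,1) (6,2) (6,3) (6,4)] -> total=12
Click 3 (3,0) count=1: revealed 1 new [(3,0)] -> total=13
Click 4 (6,6) count=1: revealed 1 new [(6,6)] -> total=14

Answer: .......
.......
.......
#......
.####..
.####..
.####.#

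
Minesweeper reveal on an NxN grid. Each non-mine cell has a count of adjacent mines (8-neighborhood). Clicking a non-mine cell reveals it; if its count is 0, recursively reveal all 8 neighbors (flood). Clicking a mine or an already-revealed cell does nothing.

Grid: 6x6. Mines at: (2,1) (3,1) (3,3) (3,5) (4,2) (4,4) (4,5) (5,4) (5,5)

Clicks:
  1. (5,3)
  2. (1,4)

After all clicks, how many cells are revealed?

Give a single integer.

Click 1 (5,3) count=3: revealed 1 new [(5,3)] -> total=1
Click 2 (1,4) count=0: revealed 16 new [(0,0) (0,1) (0,2) (0,3) (0,4) (0,5) (1,0) (1,1) (1,2) (1,3) (1,4) (1,5) (2,2) (2,3) (2,4) (2,5)] -> total=17

Answer: 17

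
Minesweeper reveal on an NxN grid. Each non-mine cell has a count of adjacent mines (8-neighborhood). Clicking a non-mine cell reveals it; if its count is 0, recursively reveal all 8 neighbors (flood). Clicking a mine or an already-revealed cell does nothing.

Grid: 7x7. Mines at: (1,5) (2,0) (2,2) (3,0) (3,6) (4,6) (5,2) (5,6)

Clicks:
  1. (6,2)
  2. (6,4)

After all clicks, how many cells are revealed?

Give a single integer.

Answer: 16

Derivation:
Click 1 (6,2) count=1: revealed 1 new [(6,2)] -> total=1
Click 2 (6,4) count=0: revealed 15 new [(2,3) (2,4) (2,5) (3,3) (3,4) (3,5) (4,3) (4,4) (4,5) (5,3) (5,4) (5,5) (6,3) (6,4) (6,5)] -> total=16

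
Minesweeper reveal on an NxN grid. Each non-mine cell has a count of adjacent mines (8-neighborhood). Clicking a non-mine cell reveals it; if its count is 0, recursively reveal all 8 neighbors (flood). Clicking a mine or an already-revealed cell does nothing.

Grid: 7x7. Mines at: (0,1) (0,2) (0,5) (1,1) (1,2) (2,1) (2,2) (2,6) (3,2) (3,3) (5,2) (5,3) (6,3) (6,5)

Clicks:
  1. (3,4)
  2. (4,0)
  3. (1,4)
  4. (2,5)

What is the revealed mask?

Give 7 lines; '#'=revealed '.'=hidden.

Click 1 (3,4) count=1: revealed 1 new [(3,4)] -> total=1
Click 2 (4,0) count=0: revealed 8 new [(3,0) (3,1) (4,0) (4,1) (5,0) (5,1) (6,0) (6,1)] -> total=9
Click 3 (1,4) count=1: revealed 1 new [(1,4)] -> total=10
Click 4 (2,5) count=1: revealed 1 new [(2,5)] -> total=11

Answer: .......
....#..
.....#.
##..#..
##.....
##.....
##.....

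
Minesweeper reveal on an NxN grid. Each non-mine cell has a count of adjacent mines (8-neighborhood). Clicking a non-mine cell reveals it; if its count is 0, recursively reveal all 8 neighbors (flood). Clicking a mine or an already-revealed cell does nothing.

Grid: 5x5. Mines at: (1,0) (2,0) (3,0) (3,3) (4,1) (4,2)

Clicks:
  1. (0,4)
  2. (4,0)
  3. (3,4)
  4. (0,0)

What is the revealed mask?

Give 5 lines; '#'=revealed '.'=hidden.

Answer: #####
.####
.####
....#
#....

Derivation:
Click 1 (0,4) count=0: revealed 12 new [(0,1) (0,2) (0,3) (0,4) (1,1) (1,2) (1,3) (1,4) (2,1) (2,2) (2,3) (2,4)] -> total=12
Click 2 (4,0) count=2: revealed 1 new [(4,0)] -> total=13
Click 3 (3,4) count=1: revealed 1 new [(3,4)] -> total=14
Click 4 (0,0) count=1: revealed 1 new [(0,0)] -> total=15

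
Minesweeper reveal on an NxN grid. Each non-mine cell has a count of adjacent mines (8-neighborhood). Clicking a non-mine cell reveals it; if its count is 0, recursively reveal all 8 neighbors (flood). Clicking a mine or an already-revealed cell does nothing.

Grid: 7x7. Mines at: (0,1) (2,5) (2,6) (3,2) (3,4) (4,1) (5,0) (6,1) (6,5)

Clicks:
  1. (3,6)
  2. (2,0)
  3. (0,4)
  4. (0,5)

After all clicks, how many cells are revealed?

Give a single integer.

Click 1 (3,6) count=2: revealed 1 new [(3,6)] -> total=1
Click 2 (2,0) count=0: revealed 6 new [(1,0) (1,1) (2,0) (2,1) (3,0) (3,1)] -> total=7
Click 3 (0,4) count=0: revealed 13 new [(0,2) (0,3) (0,4) (0,5) (0,6) (1,2) (1,3) (1,4) (1,5) (1,6) (2,2) (2,3) (2,4)] -> total=20
Click 4 (0,5) count=0: revealed 0 new [(none)] -> total=20

Answer: 20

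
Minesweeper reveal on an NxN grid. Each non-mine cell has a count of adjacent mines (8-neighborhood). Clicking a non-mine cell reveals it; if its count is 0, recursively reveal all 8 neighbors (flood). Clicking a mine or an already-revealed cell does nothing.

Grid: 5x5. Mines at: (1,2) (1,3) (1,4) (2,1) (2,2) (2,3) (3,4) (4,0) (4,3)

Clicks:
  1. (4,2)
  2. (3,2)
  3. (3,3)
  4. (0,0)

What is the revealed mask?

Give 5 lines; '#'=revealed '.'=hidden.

Answer: ##...
##...
.....
..##.
..#..

Derivation:
Click 1 (4,2) count=1: revealed 1 new [(4,2)] -> total=1
Click 2 (3,2) count=4: revealed 1 new [(3,2)] -> total=2
Click 3 (3,3) count=4: revealed 1 new [(3,3)] -> total=3
Click 4 (0,0) count=0: revealed 4 new [(0,0) (0,1) (1,0) (1,1)] -> total=7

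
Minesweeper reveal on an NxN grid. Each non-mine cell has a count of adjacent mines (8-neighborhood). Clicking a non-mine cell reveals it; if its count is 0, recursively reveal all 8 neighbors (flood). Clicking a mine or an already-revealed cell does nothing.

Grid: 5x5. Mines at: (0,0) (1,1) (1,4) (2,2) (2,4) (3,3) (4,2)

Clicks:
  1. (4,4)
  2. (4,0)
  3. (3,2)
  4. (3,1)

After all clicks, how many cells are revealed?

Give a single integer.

Click 1 (4,4) count=1: revealed 1 new [(4,4)] -> total=1
Click 2 (4,0) count=0: revealed 6 new [(2,0) (2,1) (3,0) (3,1) (4,0) (4,1)] -> total=7
Click 3 (3,2) count=3: revealed 1 new [(3,2)] -> total=8
Click 4 (3,1) count=2: revealed 0 new [(none)] -> total=8

Answer: 8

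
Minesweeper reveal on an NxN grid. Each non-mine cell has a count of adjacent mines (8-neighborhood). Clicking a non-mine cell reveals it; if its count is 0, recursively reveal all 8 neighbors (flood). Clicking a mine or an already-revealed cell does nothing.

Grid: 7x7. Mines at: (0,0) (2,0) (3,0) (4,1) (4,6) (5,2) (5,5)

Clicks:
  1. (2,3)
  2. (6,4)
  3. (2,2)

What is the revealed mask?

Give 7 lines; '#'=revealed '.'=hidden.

Answer: .######
.######
.######
.######
..####.
.......
....#..

Derivation:
Click 1 (2,3) count=0: revealed 28 new [(0,1) (0,2) (0,3) (0,4) (0,5) (0,6) (1,1) (1,2) (1,3) (1,4) (1,5) (1,6) (2,1) (2,2) (2,3) (2,4) (2,5) (2,6) (3,1) (3,2) (3,3) (3,4) (3,5) (3,6) (4,2) (4,3) (4,4) (4,5)] -> total=28
Click 2 (6,4) count=1: revealed 1 new [(6,4)] -> total=29
Click 3 (2,2) count=0: revealed 0 new [(none)] -> total=29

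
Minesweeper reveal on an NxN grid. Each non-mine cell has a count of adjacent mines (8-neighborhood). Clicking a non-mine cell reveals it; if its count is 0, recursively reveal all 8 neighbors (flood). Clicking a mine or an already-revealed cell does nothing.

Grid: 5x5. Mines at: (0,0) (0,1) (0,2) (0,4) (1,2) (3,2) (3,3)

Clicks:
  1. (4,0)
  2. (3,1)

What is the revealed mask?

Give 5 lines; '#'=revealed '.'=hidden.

Click 1 (4,0) count=0: revealed 8 new [(1,0) (1,1) (2,0) (2,1) (3,0) (3,1) (4,0) (4,1)] -> total=8
Click 2 (3,1) count=1: revealed 0 new [(none)] -> total=8

Answer: .....
##...
##...
##...
##...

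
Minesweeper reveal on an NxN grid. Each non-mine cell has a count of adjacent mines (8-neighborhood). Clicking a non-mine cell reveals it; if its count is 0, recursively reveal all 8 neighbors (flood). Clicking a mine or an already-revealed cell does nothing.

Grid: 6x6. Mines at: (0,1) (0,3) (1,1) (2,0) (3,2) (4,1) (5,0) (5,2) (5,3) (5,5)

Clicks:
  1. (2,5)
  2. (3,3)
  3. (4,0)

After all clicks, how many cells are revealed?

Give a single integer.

Click 1 (2,5) count=0: revealed 14 new [(0,4) (0,5) (1,3) (1,4) (1,5) (2,3) (2,4) (2,5) (3,3) (3,4) (3,5) (4,3) (4,4) (4,5)] -> total=14
Click 2 (3,3) count=1: revealed 0 new [(none)] -> total=14
Click 3 (4,0) count=2: revealed 1 new [(4,0)] -> total=15

Answer: 15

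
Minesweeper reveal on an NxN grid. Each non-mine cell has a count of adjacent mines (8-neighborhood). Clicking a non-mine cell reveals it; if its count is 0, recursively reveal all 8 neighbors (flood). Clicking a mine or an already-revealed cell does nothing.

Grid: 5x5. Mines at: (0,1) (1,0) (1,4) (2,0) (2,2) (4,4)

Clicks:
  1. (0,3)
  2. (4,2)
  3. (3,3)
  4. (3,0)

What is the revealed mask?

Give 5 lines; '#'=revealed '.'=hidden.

Click 1 (0,3) count=1: revealed 1 new [(0,3)] -> total=1
Click 2 (4,2) count=0: revealed 8 new [(3,0) (3,1) (3,2) (3,3) (4,0) (4,1) (4,2) (4,3)] -> total=9
Click 3 (3,3) count=2: revealed 0 new [(none)] -> total=9
Click 4 (3,0) count=1: revealed 0 new [(none)] -> total=9

Answer: ...#.
.....
.....
####.
####.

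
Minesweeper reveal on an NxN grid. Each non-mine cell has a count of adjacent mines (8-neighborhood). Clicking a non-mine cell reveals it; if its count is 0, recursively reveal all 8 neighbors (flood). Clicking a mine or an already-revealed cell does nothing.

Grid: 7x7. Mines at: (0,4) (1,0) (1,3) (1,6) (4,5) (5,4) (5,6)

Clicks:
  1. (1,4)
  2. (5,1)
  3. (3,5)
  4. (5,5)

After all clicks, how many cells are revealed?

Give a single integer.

Answer: 26

Derivation:
Click 1 (1,4) count=2: revealed 1 new [(1,4)] -> total=1
Click 2 (5,1) count=0: revealed 23 new [(2,0) (2,1) (2,2) (2,3) (2,4) (3,0) (3,1) (3,2) (3,3) (3,4) (4,0) (4,1) (4,2) (4,3) (4,4) (5,0) (5,1) (5,2) (5,3) (6,0) (6,1) (6,2) (6,3)] -> total=24
Click 3 (3,5) count=1: revealed 1 new [(3,5)] -> total=25
Click 4 (5,5) count=3: revealed 1 new [(5,5)] -> total=26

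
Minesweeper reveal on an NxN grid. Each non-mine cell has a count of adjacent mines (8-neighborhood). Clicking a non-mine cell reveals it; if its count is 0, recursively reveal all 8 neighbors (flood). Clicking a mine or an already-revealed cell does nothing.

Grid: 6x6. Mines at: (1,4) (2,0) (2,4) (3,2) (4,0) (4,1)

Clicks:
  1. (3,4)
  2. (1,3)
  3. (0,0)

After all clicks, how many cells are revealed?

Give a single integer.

Answer: 12

Derivation:
Click 1 (3,4) count=1: revealed 1 new [(3,4)] -> total=1
Click 2 (1,3) count=2: revealed 1 new [(1,3)] -> total=2
Click 3 (0,0) count=0: revealed 10 new [(0,0) (0,1) (0,2) (0,3) (1,0) (1,1) (1,2) (2,1) (2,2) (2,3)] -> total=12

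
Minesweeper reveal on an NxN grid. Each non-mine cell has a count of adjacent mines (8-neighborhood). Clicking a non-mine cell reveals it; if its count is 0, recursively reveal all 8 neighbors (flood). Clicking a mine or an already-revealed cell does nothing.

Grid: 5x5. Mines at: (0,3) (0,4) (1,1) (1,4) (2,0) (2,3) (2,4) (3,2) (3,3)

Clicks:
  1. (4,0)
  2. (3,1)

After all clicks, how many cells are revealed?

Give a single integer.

Click 1 (4,0) count=0: revealed 4 new [(3,0) (3,1) (4,0) (4,1)] -> total=4
Click 2 (3,1) count=2: revealed 0 new [(none)] -> total=4

Answer: 4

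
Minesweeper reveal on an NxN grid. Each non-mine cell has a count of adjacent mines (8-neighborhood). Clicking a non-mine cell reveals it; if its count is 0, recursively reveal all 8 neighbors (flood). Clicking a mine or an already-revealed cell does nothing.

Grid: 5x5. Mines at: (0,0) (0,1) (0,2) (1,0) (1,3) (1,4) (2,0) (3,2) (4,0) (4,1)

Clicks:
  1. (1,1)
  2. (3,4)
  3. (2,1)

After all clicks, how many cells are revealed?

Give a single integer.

Answer: 8

Derivation:
Click 1 (1,1) count=5: revealed 1 new [(1,1)] -> total=1
Click 2 (3,4) count=0: revealed 6 new [(2,3) (2,4) (3,3) (3,4) (4,3) (4,4)] -> total=7
Click 3 (2,1) count=3: revealed 1 new [(2,1)] -> total=8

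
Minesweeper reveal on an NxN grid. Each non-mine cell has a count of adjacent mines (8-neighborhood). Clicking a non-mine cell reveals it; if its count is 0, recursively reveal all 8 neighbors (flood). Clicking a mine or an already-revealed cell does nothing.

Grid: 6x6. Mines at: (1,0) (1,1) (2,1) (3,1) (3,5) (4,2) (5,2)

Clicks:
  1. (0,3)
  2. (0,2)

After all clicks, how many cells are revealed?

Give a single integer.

Answer: 15

Derivation:
Click 1 (0,3) count=0: revealed 15 new [(0,2) (0,3) (0,4) (0,5) (1,2) (1,3) (1,4) (1,5) (2,2) (2,3) (2,4) (2,5) (3,2) (3,3) (3,4)] -> total=15
Click 2 (0,2) count=1: revealed 0 new [(none)] -> total=15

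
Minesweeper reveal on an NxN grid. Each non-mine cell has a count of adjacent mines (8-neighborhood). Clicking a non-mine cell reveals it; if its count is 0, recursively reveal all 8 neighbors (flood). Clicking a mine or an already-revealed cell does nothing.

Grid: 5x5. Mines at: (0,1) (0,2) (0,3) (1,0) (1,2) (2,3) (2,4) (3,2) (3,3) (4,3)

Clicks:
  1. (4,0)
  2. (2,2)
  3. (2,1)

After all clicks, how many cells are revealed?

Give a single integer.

Answer: 7

Derivation:
Click 1 (4,0) count=0: revealed 6 new [(2,0) (2,1) (3,0) (3,1) (4,0) (4,1)] -> total=6
Click 2 (2,2) count=4: revealed 1 new [(2,2)] -> total=7
Click 3 (2,1) count=3: revealed 0 new [(none)] -> total=7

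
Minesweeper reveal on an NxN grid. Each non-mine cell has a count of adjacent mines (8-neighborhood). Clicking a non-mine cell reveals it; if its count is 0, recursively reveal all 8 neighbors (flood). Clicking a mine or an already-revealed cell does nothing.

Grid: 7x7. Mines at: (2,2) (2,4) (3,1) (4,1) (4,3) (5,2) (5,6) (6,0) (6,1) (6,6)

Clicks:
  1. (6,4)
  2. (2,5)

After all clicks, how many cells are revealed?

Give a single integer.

Click 1 (6,4) count=0: revealed 6 new [(5,3) (5,4) (5,5) (6,3) (6,4) (6,5)] -> total=6
Click 2 (2,5) count=1: revealed 1 new [(2,5)] -> total=7

Answer: 7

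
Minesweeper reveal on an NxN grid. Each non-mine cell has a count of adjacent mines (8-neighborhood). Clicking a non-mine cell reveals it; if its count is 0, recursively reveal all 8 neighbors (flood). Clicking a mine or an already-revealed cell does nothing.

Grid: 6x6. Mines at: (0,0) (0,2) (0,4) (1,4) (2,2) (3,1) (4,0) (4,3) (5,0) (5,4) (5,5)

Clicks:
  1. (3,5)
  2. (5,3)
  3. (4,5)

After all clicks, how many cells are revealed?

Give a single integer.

Answer: 7

Derivation:
Click 1 (3,5) count=0: revealed 6 new [(2,4) (2,5) (3,4) (3,5) (4,4) (4,5)] -> total=6
Click 2 (5,3) count=2: revealed 1 new [(5,3)] -> total=7
Click 3 (4,5) count=2: revealed 0 new [(none)] -> total=7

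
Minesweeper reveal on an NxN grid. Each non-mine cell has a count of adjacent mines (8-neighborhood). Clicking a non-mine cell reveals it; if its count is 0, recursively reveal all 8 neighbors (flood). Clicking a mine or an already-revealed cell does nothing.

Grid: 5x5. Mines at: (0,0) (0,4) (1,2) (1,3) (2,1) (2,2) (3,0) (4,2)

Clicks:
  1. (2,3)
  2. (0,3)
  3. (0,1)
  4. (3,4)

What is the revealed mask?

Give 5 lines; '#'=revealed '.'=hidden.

Answer: .#.#.
.....
...##
...##
...##

Derivation:
Click 1 (2,3) count=3: revealed 1 new [(2,3)] -> total=1
Click 2 (0,3) count=3: revealed 1 new [(0,3)] -> total=2
Click 3 (0,1) count=2: revealed 1 new [(0,1)] -> total=3
Click 4 (3,4) count=0: revealed 5 new [(2,4) (3,3) (3,4) (4,3) (4,4)] -> total=8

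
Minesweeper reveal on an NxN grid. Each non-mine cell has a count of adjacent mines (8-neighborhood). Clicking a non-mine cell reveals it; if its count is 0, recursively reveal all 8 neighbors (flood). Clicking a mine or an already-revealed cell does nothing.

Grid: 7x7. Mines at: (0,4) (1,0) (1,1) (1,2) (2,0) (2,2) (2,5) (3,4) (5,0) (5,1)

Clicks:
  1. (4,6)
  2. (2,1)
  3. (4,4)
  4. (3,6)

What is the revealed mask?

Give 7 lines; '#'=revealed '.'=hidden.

Answer: .......
.......
.#.....
.....##
..#####
..#####
..#####

Derivation:
Click 1 (4,6) count=0: revealed 17 new [(3,5) (3,6) (4,2) (4,3) (4,4) (4,5) (4,6) (5,2) (5,3) (5,4) (5,5) (5,6) (6,2) (6,3) (6,4) (6,5) (6,6)] -> total=17
Click 2 (2,1) count=5: revealed 1 new [(2,1)] -> total=18
Click 3 (4,4) count=1: revealed 0 new [(none)] -> total=18
Click 4 (3,6) count=1: revealed 0 new [(none)] -> total=18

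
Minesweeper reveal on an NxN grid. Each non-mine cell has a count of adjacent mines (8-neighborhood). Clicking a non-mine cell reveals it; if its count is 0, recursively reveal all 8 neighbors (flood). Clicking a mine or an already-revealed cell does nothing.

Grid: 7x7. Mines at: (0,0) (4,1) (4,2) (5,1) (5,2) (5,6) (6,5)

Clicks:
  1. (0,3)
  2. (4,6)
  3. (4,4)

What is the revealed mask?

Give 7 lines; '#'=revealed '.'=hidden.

Answer: .######
#######
#######
#######
...####
...###.
.......

Derivation:
Click 1 (0,3) count=0: revealed 34 new [(0,1) (0,2) (0,3) (0,4) (0,5) (0,6) (1,0) (1,1) (1,2) (1,3) (1,4) (1,5) (1,6) (2,0) (2,1) (2,2) (2,3) (2,4) (2,5) (2,6) (3,0) (3,1) (3,2) (3,3) (3,4) (3,5) (3,6) (4,3) (4,4) (4,5) (4,6) (5,3) (5,4) (5,5)] -> total=34
Click 2 (4,6) count=1: revealed 0 new [(none)] -> total=34
Click 3 (4,4) count=0: revealed 0 new [(none)] -> total=34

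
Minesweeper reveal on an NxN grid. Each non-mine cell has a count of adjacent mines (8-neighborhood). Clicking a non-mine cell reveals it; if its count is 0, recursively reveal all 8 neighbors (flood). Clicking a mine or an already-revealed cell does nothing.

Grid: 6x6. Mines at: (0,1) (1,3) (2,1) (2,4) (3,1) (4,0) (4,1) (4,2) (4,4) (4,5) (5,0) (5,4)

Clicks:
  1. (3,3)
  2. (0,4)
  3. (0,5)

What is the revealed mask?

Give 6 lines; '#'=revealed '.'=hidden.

Click 1 (3,3) count=3: revealed 1 new [(3,3)] -> total=1
Click 2 (0,4) count=1: revealed 1 new [(0,4)] -> total=2
Click 3 (0,5) count=0: revealed 3 new [(0,5) (1,4) (1,5)] -> total=5

Answer: ....##
....##
......
...#..
......
......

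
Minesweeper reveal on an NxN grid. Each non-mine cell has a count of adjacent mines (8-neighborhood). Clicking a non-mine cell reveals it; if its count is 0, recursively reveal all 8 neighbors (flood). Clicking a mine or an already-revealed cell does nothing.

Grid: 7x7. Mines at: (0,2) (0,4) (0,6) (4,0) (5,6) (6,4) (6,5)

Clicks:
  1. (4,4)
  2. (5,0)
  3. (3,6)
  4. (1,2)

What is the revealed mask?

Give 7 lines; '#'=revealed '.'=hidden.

Answer: ##.....
#######
#######
#######
.######
######.
####...

Derivation:
Click 1 (4,4) count=0: revealed 39 new [(0,0) (0,1) (1,0) (1,1) (1,2) (1,3) (1,4) (1,5) (1,6) (2,0) (2,1) (2,2) (2,3) (2,4) (2,5) (2,6) (3,0) (3,1) (3,2) (3,3) (3,4) (3,5) (3,6) (4,1) (4,2) (4,3) (4,4) (4,5) (4,6) (5,0) (5,1) (5,2) (5,3) (5,4) (5,5) (6,0) (6,1) (6,2) (6,3)] -> total=39
Click 2 (5,0) count=1: revealed 0 new [(none)] -> total=39
Click 3 (3,6) count=0: revealed 0 new [(none)] -> total=39
Click 4 (1,2) count=1: revealed 0 new [(none)] -> total=39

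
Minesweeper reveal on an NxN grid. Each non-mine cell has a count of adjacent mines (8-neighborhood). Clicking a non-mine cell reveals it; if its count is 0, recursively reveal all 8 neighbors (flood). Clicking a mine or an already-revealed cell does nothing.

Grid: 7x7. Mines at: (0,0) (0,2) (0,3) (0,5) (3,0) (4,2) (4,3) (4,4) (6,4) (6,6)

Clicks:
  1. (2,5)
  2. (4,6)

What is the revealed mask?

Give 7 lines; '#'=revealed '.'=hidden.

Click 1 (2,5) count=0: revealed 22 new [(1,1) (1,2) (1,3) (1,4) (1,5) (1,6) (2,1) (2,2) (2,3) (2,4) (2,5) (2,6) (3,1) (3,2) (3,3) (3,4) (3,5) (3,6) (4,5) (4,6) (5,5) (5,6)] -> total=22
Click 2 (4,6) count=0: revealed 0 new [(none)] -> total=22

Answer: .......
.######
.######
.######
.....##
.....##
.......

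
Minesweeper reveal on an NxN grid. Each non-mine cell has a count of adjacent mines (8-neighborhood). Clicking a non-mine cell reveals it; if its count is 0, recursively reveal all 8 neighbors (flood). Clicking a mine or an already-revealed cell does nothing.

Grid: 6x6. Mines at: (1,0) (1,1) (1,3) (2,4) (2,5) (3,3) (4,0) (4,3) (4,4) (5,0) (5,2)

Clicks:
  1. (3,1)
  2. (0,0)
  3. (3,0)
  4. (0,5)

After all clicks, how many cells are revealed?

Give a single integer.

Click 1 (3,1) count=1: revealed 1 new [(3,1)] -> total=1
Click 2 (0,0) count=2: revealed 1 new [(0,0)] -> total=2
Click 3 (3,0) count=1: revealed 1 new [(3,0)] -> total=3
Click 4 (0,5) count=0: revealed 4 new [(0,4) (0,5) (1,4) (1,5)] -> total=7

Answer: 7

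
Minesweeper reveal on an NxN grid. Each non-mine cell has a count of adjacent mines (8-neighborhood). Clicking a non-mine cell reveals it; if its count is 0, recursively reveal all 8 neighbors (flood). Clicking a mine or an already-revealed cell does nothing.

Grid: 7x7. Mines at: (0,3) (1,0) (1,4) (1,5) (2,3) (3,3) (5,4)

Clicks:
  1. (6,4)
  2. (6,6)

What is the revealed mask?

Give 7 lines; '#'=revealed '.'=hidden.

Answer: .......
.......
....###
....###
....###
.....##
....###

Derivation:
Click 1 (6,4) count=1: revealed 1 new [(6,4)] -> total=1
Click 2 (6,6) count=0: revealed 13 new [(2,4) (2,5) (2,6) (3,4) (3,5) (3,6) (4,4) (4,5) (4,6) (5,5) (5,6) (6,5) (6,6)] -> total=14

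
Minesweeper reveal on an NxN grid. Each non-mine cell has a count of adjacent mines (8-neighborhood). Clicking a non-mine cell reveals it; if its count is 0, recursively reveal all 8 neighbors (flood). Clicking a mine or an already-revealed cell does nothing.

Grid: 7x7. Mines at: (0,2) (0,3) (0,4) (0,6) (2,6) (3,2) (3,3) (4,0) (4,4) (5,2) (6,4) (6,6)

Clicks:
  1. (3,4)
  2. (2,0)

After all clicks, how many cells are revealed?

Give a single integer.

Click 1 (3,4) count=2: revealed 1 new [(3,4)] -> total=1
Click 2 (2,0) count=0: revealed 8 new [(0,0) (0,1) (1,0) (1,1) (2,0) (2,1) (3,0) (3,1)] -> total=9

Answer: 9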